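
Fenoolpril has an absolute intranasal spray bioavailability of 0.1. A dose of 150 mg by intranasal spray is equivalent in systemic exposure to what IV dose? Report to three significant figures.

D_iv = 15.0 mg

Systemic exposure from an extravascular dose = F × D_ev, so the equivalent IV dose is F × D_ev.
D_iv = F × D_ev = 0.1 × 150 = 15 mg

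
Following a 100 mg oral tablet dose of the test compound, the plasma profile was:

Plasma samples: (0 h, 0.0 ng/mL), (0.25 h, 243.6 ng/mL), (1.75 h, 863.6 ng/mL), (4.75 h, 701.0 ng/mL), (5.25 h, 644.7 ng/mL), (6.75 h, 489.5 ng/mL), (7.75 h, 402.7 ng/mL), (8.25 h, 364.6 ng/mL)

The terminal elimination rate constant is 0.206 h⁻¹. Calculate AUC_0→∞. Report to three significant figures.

Trapezoidal AUC_0→8.25:
  [0→0.25]: (0.0+243.6)/2 × 0.25 = 30.45
  [0.25→1.75]: (243.6+863.6)/2 × 1.5 = 830.4
  [1.75→4.75]: (863.6+701.0)/2 × 3 = 2346.9
  [4.75→5.25]: (701.0+644.7)/2 × 0.5 = 336.425
  [5.25→6.75]: (644.7+489.5)/2 × 1.5 = 850.65
  [6.75→7.75]: (489.5+402.7)/2 × 1 = 446.1
  [7.75→8.25]: (402.7+364.6)/2 × 0.5 = 191.825
  Sum = 5032.75 ng/mL·h
Extrapolated tail: C_last / k_e = 364.6 / 0.206 = 1769.903
AUC_0→∞ = 5032.75 + 1769.903 = 6802.653 ng/mL·h

AUC = 6800 ng/mL·h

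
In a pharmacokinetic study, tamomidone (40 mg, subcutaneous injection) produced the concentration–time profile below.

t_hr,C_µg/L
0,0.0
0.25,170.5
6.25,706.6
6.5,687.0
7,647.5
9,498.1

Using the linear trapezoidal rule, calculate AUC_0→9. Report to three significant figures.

AUC = 4310 µg/L·hr

Trapezoidal AUC_0→9:
  [0→0.25]: (0.0+170.5)/2 × 0.25 = 21.3125
  [0.25→6.25]: (170.5+706.6)/2 × 6 = 2631.3
  [6.25→6.5]: (706.6+687.0)/2 × 0.25 = 174.2
  [6.5→7]: (687.0+647.5)/2 × 0.5 = 333.625
  [7→9]: (647.5+498.1)/2 × 2 = 1145.6
  Sum = 4306.0375 µg/L·hr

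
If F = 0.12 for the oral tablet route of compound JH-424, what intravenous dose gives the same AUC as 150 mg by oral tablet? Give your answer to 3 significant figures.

D_iv = 18.0 mg

Systemic exposure from an extravascular dose = F × D_ev, so the equivalent IV dose is F × D_ev.
D_iv = F × D_ev = 0.12 × 150 = 18 mg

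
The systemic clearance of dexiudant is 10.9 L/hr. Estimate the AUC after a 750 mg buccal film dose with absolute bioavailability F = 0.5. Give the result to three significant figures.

AUC = 34.4 mg/L·hr

AUC_0→∞ = F × Dose / CL
        = 0.5 × 750 / 10.9 = 34.4037 mg/L·hr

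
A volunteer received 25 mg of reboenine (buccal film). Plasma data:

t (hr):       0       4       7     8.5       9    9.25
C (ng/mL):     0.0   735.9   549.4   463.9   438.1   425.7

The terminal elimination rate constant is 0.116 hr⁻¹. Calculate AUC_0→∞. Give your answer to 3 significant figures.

AUC = 8160 ng/mL·hr

Trapezoidal AUC_0→9.25:
  [0→4]: (0.0+735.9)/2 × 4 = 1471.8
  [4→7]: (735.9+549.4)/2 × 3 = 1927.95
  [7→8.5]: (549.4+463.9)/2 × 1.5 = 759.975
  [8.5→9]: (463.9+438.1)/2 × 0.5 = 225.5
  [9→9.25]: (438.1+425.7)/2 × 0.25 = 107.975
  Sum = 4493.2 ng/mL·hr
Extrapolated tail: C_last / k_e = 425.7 / 0.116 = 3669.828
AUC_0→∞ = 4493.2 + 3669.828 = 8163.028 ng/mL·hr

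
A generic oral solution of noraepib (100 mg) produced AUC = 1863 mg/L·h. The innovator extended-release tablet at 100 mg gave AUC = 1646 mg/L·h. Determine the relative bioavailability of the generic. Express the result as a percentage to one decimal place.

F_rel = 113.2%

F_rel = (AUC_test/D_test) / (AUC_ref/D_ref)
      = (1863/100) / (1646/100)
      = 18.63 / 16.46 = 1.1318 = 113.18%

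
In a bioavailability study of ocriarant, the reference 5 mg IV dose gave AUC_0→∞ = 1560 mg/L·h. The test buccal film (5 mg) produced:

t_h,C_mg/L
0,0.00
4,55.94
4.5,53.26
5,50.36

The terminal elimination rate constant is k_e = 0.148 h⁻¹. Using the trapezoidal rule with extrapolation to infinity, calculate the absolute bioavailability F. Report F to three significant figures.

F = 0.324

Trapezoidal AUC_0→5 (buccal film):
  [0→4]: (0.00+55.94)/2 × 4 = 111.88
  [4→4.5]: (55.94+53.26)/2 × 0.5 = 27.3
  [4.5→5]: (53.26+50.36)/2 × 0.5 = 25.905
  Sum = 165.085 mg/L·h
Tail: C_last/k_e = 50.36/0.148 = 340.270
AUC_0→∞ (buccal film) = 165.085 + 340.270 = 505.355 mg/L·h
F = (AUC_ev/D_ev)/(AUC_iv/D_iv) = (505.355/5)/(1560/5) = 101.071/312 = 0.3239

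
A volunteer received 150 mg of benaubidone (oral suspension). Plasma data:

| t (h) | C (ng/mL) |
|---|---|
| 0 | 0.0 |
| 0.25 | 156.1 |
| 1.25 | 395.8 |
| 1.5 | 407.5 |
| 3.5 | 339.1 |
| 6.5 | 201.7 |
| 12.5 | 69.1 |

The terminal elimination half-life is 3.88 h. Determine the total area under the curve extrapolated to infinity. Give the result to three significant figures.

AUC = 3150 ng/mL·h

Trapezoidal AUC_0→12.5:
  [0→0.25]: (0.0+156.1)/2 × 0.25 = 19.5125
  [0.25→1.25]: (156.1+395.8)/2 × 1 = 275.95
  [1.25→1.5]: (395.8+407.5)/2 × 0.25 = 100.4125
  [1.5→3.5]: (407.5+339.1)/2 × 2 = 746.6
  [3.5→6.5]: (339.1+201.7)/2 × 3 = 811.2
  [6.5→12.5]: (201.7+69.1)/2 × 6 = 812.4
  Sum = 2766.075 ng/mL·h
k_e = ln2 / t½ = 0.693147 / 3.88 = 0.1786 h^-1
Extrapolated tail: C_last / k_e = 69.1 / 0.1786 = 386.898
AUC_0→∞ = 2766.075 + 386.898 = 3152.973 ng/mL·h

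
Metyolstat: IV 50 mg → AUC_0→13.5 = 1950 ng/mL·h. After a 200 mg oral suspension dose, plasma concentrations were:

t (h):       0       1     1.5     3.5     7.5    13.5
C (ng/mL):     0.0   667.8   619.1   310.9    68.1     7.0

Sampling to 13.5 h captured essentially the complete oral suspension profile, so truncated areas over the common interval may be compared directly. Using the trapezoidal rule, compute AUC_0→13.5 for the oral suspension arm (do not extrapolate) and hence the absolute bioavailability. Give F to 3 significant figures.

F = 0.329

Trapezoidal AUC_0→13.5 (oral suspension):
  [0→1]: (0.0+667.8)/2 × 1 = 333.9
  [1→1.5]: (667.8+619.1)/2 × 0.5 = 321.725
  [1.5→3.5]: (619.1+310.9)/2 × 2 = 930.0
  [3.5→7.5]: (310.9+68.1)/2 × 4 = 758.0
  [7.5→13.5]: (68.1+7.0)/2 × 6 = 225.3
  Sum = 2568.925 ng/mL·h
F = (AUC_ev/D_ev)/(AUC_iv/D_iv) = (2568.925/200)/(1950/50) = 12.844625/39 = 0.3293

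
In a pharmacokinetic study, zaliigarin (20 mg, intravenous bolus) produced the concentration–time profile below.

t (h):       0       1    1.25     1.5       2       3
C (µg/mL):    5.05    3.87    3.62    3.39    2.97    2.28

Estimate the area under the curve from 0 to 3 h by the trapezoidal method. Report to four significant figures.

Trapezoidal AUC_0→3:
  [0→1]: (5.05+3.87)/2 × 1 = 4.46
  [1→1.25]: (3.87+3.62)/2 × 0.25 = 0.93625
  [1.25→1.5]: (3.62+3.39)/2 × 0.25 = 0.87625
  [1.5→2]: (3.39+2.97)/2 × 0.5 = 1.59
  [2→3]: (2.97+2.28)/2 × 1 = 2.625
  Sum = 10.4875 µg/mL·h

AUC = 10.49 µg/mL·h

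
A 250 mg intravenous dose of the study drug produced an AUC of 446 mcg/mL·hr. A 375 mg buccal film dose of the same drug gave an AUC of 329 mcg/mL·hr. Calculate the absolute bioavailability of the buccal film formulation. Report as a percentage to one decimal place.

F = (AUC_ev / D_ev) / (AUC_iv / D_iv)
  = (329/375) / (446/250)
  = 0.877333 / 1.784 = 0.4918
  = 49.18%

F = 49.2%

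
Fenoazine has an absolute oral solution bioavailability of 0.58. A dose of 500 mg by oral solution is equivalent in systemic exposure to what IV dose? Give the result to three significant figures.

D_iv = 290 mg

Systemic exposure from an extravascular dose = F × D_ev, so the equivalent IV dose is F × D_ev.
D_iv = F × D_ev = 0.58 × 500 = 290 mg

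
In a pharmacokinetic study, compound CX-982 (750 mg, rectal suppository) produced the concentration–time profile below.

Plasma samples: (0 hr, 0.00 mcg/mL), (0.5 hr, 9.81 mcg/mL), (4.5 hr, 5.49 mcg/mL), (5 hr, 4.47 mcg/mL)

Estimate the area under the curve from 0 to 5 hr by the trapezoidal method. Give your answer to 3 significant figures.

AUC = 35.5 mcg/mL·hr

Trapezoidal AUC_0→5:
  [0→0.5]: (0.00+9.81)/2 × 0.5 = 2.4525
  [0.5→4.5]: (9.81+5.49)/2 × 4 = 30.6
  [4.5→5]: (5.49+4.47)/2 × 0.5 = 2.49
  Sum = 35.5425 mcg/mL·hr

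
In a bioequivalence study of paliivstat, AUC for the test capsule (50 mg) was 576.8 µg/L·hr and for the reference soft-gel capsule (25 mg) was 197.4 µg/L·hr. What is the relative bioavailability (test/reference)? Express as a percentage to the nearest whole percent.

F_rel = (AUC_test/D_test) / (AUC_ref/D_ref)
      = (576.8/50) / (197.4/25)
      = 11.536 / 7.896 = 1.4610 = 146.10%

F_rel = 146%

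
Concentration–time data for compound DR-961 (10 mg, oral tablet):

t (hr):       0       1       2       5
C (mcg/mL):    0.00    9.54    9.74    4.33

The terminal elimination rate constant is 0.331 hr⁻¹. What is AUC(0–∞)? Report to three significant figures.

AUC = 48.6 mcg/mL·hr

Trapezoidal AUC_0→5:
  [0→1]: (0.00+9.54)/2 × 1 = 4.77
  [1→2]: (9.54+9.74)/2 × 1 = 9.64
  [2→5]: (9.74+4.33)/2 × 3 = 21.105
  Sum = 35.515 mcg/mL·hr
Extrapolated tail: C_last / k_e = 4.33 / 0.331 = 13.082
AUC_0→∞ = 35.515 + 13.082 = 48.597 mcg/mL·hr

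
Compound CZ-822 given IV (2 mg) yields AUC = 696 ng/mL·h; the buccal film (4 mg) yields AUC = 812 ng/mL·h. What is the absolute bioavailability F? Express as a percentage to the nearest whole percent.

F = 58%

F = (AUC_ev / D_ev) / (AUC_iv / D_iv)
  = (812/4) / (696/2)
  = 203 / 348 = 0.5833
  = 58.33%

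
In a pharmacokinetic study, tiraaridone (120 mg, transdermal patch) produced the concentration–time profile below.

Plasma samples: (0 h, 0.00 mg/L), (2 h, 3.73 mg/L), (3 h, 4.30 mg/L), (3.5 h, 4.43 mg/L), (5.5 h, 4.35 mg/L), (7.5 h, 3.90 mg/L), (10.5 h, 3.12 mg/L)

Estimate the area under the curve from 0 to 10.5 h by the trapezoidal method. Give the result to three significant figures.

AUC = 37.5 mg/L·h

Trapezoidal AUC_0→10.5:
  [0→2]: (0.00+3.73)/2 × 2 = 3.73
  [2→3]: (3.73+4.30)/2 × 1 = 4.015
  [3→3.5]: (4.30+4.43)/2 × 0.5 = 2.1825
  [3.5→5.5]: (4.43+4.35)/2 × 2 = 8.78
  [5.5→7.5]: (4.35+3.90)/2 × 2 = 8.25
  [7.5→10.5]: (3.90+3.12)/2 × 3 = 10.53
  Sum = 37.4875 mg/L·h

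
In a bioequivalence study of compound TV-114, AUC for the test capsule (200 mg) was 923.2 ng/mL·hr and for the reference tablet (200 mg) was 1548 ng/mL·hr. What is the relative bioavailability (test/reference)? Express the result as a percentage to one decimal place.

F_rel = (AUC_test/D_test) / (AUC_ref/D_ref)
      = (923.2/200) / (1548/200)
      = 4.616 / 7.74 = 0.5964 = 59.64%

F_rel = 59.6%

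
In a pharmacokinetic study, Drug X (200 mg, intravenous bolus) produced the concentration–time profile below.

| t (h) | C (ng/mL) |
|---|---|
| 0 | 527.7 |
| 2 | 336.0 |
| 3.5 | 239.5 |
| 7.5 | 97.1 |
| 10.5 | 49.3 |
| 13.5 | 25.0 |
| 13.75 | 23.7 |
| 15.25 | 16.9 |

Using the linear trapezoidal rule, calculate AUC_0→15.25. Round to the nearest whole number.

AUC = 2336 ng/mL·h

Trapezoidal AUC_0→15.25:
  [0→2]: (527.7+336.0)/2 × 2 = 863.7
  [2→3.5]: (336.0+239.5)/2 × 1.5 = 431.625
  [3.5→7.5]: (239.5+97.1)/2 × 4 = 673.2
  [7.5→10.5]: (97.1+49.3)/2 × 3 = 219.6
  [10.5→13.5]: (49.3+25.0)/2 × 3 = 111.45
  [13.5→13.75]: (25.0+23.7)/2 × 0.25 = 6.0875
  [13.75→15.25]: (23.7+16.9)/2 × 1.5 = 30.45
  Sum = 2336.1125 ng/mL·h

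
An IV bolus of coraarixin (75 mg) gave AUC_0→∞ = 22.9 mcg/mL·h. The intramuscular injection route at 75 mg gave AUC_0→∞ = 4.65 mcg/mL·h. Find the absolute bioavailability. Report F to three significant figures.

F = 0.203

F = (AUC_ev / D_ev) / (AUC_iv / D_iv)
  = (4.65/75) / (22.9/75)
  = 0.062 / 0.305333 = 0.2031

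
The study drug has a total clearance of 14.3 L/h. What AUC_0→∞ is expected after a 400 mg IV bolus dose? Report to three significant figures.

AUC = 28.0 mg/L·h

AUC_0→∞ = Dose_iv / CL
        = 400 / 14.3 = 27.972 mg/L·h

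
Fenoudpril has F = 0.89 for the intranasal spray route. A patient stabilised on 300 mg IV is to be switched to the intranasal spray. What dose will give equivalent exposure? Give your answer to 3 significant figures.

For equal systemic exposure: F × D_ev = D_iv
D_ev = D_iv / F = 300 / 0.89 = 337.079 mg

D_intranasal = 337 mg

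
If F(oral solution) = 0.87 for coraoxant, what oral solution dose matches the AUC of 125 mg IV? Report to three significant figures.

For equal systemic exposure: F × D_ev = D_iv
D_ev = D_iv / F = 125 / 0.87 = 143.678 mg

D_oral = 144 mg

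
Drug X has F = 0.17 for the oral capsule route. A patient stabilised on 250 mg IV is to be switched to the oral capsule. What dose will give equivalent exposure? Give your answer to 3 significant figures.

For equal systemic exposure: F × D_ev = D_iv
D_ev = D_iv / F = 250 / 0.17 = 1470.59 mg

D_oral = 1470 mg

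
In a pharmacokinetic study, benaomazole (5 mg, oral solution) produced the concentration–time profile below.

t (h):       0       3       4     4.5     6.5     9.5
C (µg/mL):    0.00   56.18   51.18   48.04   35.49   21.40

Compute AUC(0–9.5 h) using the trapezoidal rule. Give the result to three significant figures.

AUC = 332 µg/mL·h

Trapezoidal AUC_0→9.5:
  [0→3]: (0.00+56.18)/2 × 3 = 84.27
  [3→4]: (56.18+51.18)/2 × 1 = 53.68
  [4→4.5]: (51.18+48.04)/2 × 0.5 = 24.805
  [4.5→6.5]: (48.04+35.49)/2 × 2 = 83.53
  [6.5→9.5]: (35.49+21.40)/2 × 3 = 85.335
  Sum = 331.62 µg/mL·h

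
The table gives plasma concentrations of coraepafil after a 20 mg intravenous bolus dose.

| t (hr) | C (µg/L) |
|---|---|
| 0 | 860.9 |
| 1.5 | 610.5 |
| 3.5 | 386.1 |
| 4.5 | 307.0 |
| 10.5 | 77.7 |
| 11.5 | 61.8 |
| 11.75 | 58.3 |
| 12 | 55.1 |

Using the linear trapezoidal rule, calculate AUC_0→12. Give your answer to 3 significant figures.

AUC = 3700 µg/L·hr

Trapezoidal AUC_0→12:
  [0→1.5]: (860.9+610.5)/2 × 1.5 = 1103.55
  [1.5→3.5]: (610.5+386.1)/2 × 2 = 996.6
  [3.5→4.5]: (386.1+307.0)/2 × 1 = 346.55
  [4.5→10.5]: (307.0+77.7)/2 × 6 = 1154.1
  [10.5→11.5]: (77.7+61.8)/2 × 1 = 69.75
  [11.5→11.75]: (61.8+58.3)/2 × 0.25 = 15.0125
  [11.75→12]: (58.3+55.1)/2 × 0.25 = 14.175
  Sum = 3699.7375 µg/L·hr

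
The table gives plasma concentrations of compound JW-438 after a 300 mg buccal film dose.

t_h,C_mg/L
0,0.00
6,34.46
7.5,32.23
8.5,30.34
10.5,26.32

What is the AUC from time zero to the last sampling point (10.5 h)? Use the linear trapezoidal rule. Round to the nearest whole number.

Trapezoidal AUC_0→10.5:
  [0→6]: (0.00+34.46)/2 × 6 = 103.38
  [6→7.5]: (34.46+32.23)/2 × 1.5 = 50.0175
  [7.5→8.5]: (32.23+30.34)/2 × 1 = 31.285
  [8.5→10.5]: (30.34+26.32)/2 × 2 = 56.66
  Sum = 241.3425 mg/L·h

AUC = 241 mg/L·h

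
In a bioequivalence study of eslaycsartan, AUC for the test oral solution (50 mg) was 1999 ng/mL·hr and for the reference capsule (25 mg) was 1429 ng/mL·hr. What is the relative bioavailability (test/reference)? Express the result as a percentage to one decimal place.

F_rel = (AUC_test/D_test) / (AUC_ref/D_ref)
      = (1999/50) / (1429/25)
      = 39.98 / 57.16 = 0.6994 = 69.94%

F_rel = 69.9%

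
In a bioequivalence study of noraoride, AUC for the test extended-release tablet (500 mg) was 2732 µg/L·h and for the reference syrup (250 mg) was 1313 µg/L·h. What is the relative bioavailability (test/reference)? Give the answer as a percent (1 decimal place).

F_rel = 104.0%

F_rel = (AUC_test/D_test) / (AUC_ref/D_ref)
      = (2732/500) / (1313/250)
      = 5.464 / 5.252 = 1.0404 = 104.04%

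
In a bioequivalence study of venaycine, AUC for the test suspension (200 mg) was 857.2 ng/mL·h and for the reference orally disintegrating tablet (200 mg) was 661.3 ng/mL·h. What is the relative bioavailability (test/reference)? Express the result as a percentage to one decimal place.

F_rel = (AUC_test/D_test) / (AUC_ref/D_ref)
      = (857.2/200) / (661.3/200)
      = 4.286 / 3.3065 = 1.2962 = 129.62%

F_rel = 129.6%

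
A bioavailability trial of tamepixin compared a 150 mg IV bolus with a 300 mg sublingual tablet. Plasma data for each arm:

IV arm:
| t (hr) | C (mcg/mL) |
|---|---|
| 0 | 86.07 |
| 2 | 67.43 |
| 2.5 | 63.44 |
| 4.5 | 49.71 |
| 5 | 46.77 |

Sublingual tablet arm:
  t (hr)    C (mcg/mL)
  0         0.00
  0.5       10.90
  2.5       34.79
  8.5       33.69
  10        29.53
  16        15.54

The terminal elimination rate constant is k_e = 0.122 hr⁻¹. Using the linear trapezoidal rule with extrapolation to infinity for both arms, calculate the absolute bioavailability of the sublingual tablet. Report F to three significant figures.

Trapezoidal AUC_0→5 (IV):
  [0→2]: (86.07+67.43)/2 × 2 = 153.5
  [2→2.5]: (67.43+63.44)/2 × 0.5 = 32.7175
  [2.5→4.5]: (63.44+49.71)/2 × 2 = 113.15
  [4.5→5]: (49.71+46.77)/2 × 0.5 = 24.12
  Sum = 323.4875 mcg/mL·hr
IV tail: 46.77/0.122 = 383.361; AUC_iv,0→∞ = 323.4875 + 383.361 = 706.8485 mcg/mL·hr
Trapezoidal AUC_0→16 (sublingual tablet):
  [0→0.5]: (0.00+10.90)/2 × 0.5 = 2.725
  [0.5→2.5]: (10.90+34.79)/2 × 2 = 45.69
  [2.5→8.5]: (34.79+33.69)/2 × 6 = 205.44
  [8.5→10]: (33.69+29.53)/2 × 1.5 = 47.415
  [10→16]: (29.53+15.54)/2 × 6 = 135.21
  Sum = 436.48 mcg/mL·hr
sublingual tablet tail: 15.54/0.122 = 127.377; AUC_ev,0→∞ = 436.48 + 127.377 = 563.857 mcg/mL·hr
F = (AUC_ev/D_ev)/(AUC_iv/D_iv) = (563.857/300)/(706.8485/150) = 1.87952/4.71232 = 0.3989

F = 0.399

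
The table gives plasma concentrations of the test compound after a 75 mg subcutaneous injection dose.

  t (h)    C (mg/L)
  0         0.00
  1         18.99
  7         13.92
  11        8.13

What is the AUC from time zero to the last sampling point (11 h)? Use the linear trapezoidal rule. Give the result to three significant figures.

Trapezoidal AUC_0→11:
  [0→1]: (0.00+18.99)/2 × 1 = 9.495
  [1→7]: (18.99+13.92)/2 × 6 = 98.73
  [7→11]: (13.92+8.13)/2 × 4 = 44.1
  Sum = 152.325 mg/L·h

AUC = 152 mg/L·h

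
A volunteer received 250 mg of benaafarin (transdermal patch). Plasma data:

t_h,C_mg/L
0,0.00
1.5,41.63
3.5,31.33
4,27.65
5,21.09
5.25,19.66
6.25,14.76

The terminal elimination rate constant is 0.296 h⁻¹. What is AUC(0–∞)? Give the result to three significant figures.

Trapezoidal AUC_0→6.25:
  [0→1.5]: (0.00+41.63)/2 × 1.5 = 31.2225
  [1.5→3.5]: (41.63+31.33)/2 × 2 = 72.96
  [3.5→4]: (31.33+27.65)/2 × 0.5 = 14.745
  [4→5]: (27.65+21.09)/2 × 1 = 24.37
  [5→5.25]: (21.09+19.66)/2 × 0.25 = 5.09375
  [5.25→6.25]: (19.66+14.76)/2 × 1 = 17.21
  Sum = 165.60125 mg/L·h
Extrapolated tail: C_last / k_e = 14.76 / 0.296 = 49.865
AUC_0→∞ = 165.60125 + 49.865 = 215.46625 mg/L·h

AUC = 215 mg/L·h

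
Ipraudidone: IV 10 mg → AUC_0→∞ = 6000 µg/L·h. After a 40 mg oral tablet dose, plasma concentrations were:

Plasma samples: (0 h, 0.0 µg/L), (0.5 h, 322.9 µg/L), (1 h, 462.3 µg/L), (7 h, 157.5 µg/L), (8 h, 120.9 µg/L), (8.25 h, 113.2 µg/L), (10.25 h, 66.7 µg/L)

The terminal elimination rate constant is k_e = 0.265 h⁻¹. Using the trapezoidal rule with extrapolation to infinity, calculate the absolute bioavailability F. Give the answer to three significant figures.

Trapezoidal AUC_0→10.25 (oral tablet):
  [0→0.5]: (0.0+322.9)/2 × 0.5 = 80.725
  [0.5→1]: (322.9+462.3)/2 × 0.5 = 196.3
  [1→7]: (462.3+157.5)/2 × 6 = 1859.4
  [7→8]: (157.5+120.9)/2 × 1 = 139.2
  [8→8.25]: (120.9+113.2)/2 × 0.25 = 29.2625
  [8.25→10.25]: (113.2+66.7)/2 × 2 = 179.9
  Sum = 2484.7875 µg/L·h
Tail: C_last/k_e = 66.7/0.265 = 251.698
AUC_0→∞ (oral tablet) = 2484.7875 + 251.698 = 2736.4855 µg/L·h
F = (AUC_ev/D_ev)/(AUC_iv/D_iv) = (2736.4855/40)/(6000/10) = 68.4121/600 = 0.1140

F = 0.114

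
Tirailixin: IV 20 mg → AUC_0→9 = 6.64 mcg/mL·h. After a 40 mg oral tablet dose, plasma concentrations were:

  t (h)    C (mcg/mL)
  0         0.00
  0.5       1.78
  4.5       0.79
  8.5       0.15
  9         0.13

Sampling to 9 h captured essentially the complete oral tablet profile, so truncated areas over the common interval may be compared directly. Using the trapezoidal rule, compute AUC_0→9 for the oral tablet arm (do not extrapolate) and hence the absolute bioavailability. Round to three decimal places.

Trapezoidal AUC_0→9 (oral tablet):
  [0→0.5]: (0.00+1.78)/2 × 0.5 = 0.445
  [0.5→4.5]: (1.78+0.79)/2 × 4 = 5.14
  [4.5→8.5]: (0.79+0.15)/2 × 4 = 1.88
  [8.5→9]: (0.15+0.13)/2 × 0.5 = 0.07
  Sum = 7.535 mcg/mL·h
F = (AUC_ev/D_ev)/(AUC_iv/D_iv) = (7.535/40)/(6.64/20) = 0.188375/0.332 = 0.5674

F = 0.567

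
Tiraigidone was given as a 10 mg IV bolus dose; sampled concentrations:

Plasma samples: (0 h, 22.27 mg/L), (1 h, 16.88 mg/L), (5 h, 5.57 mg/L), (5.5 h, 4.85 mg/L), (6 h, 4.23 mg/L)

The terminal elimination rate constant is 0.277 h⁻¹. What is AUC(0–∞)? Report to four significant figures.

Trapezoidal AUC_0→6:
  [0→1]: (22.27+16.88)/2 × 1 = 19.575
  [1→5]: (16.88+5.57)/2 × 4 = 44.9
  [5→5.5]: (5.57+4.85)/2 × 0.5 = 2.605
  [5.5→6]: (4.85+4.23)/2 × 0.5 = 2.27
  Sum = 69.35 mg/L·h
Extrapolated tail: C_last / k_e = 4.23 / 0.277 = 15.271
AUC_0→∞ = 69.35 + 15.271 = 84.621 mg/L·h

AUC = 84.62 mg/L·h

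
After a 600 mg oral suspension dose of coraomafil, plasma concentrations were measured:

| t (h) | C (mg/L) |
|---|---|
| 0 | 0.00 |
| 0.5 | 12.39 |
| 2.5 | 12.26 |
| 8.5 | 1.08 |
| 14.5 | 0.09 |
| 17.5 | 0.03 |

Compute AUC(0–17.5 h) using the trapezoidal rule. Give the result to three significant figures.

Trapezoidal AUC_0→17.5:
  [0→0.5]: (0.00+12.39)/2 × 0.5 = 3.0975
  [0.5→2.5]: (12.39+12.26)/2 × 2 = 24.65
  [2.5→8.5]: (12.26+1.08)/2 × 6 = 40.02
  [8.5→14.5]: (1.08+0.09)/2 × 6 = 3.51
  [14.5→17.5]: (0.09+0.03)/2 × 3 = 0.18
  Sum = 71.4575 mg/L·h

AUC = 71.5 mg/L·h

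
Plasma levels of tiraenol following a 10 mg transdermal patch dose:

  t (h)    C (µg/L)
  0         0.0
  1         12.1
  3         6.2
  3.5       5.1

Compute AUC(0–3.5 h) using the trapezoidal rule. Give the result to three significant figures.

Trapezoidal AUC_0→3.5:
  [0→1]: (0.0+12.1)/2 × 1 = 6.05
  [1→3]: (12.1+6.2)/2 × 2 = 18.3
  [3→3.5]: (6.2+5.1)/2 × 0.5 = 2.825
  Sum = 27.175 µg/L·h

AUC = 27.2 µg/L·h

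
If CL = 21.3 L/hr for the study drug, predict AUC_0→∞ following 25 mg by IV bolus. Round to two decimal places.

AUC_0→∞ = Dose_iv / CL
        = 25 / 21.3 = 1.17371 mg/L·hr

AUC = 1.17 mg/L·hr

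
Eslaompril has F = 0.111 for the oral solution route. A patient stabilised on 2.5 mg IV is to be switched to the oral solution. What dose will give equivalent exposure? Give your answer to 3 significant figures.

D_oral = 22.5 mg

For equal systemic exposure: F × D_ev = D_iv
D_ev = D_iv / F = 2.5 / 0.111 = 22.5225 mg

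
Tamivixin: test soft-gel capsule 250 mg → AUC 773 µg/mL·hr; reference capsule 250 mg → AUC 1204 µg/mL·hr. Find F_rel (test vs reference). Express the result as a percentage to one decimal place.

F_rel = 64.2%

F_rel = (AUC_test/D_test) / (AUC_ref/D_ref)
      = (773/250) / (1204/250)
      = 3.092 / 4.816 = 0.6420 = 64.20%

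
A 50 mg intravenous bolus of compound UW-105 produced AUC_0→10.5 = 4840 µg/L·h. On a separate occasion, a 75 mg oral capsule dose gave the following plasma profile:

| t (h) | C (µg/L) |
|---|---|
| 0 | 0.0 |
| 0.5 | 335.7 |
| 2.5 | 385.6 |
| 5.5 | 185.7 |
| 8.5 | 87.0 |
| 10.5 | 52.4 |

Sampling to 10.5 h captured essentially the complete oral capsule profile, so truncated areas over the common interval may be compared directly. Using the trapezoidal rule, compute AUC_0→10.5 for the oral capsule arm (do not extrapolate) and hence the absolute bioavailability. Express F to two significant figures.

Trapezoidal AUC_0→10.5 (oral capsule):
  [0→0.5]: (0.0+335.7)/2 × 0.5 = 83.925
  [0.5→2.5]: (335.7+385.6)/2 × 2 = 721.3
  [2.5→5.5]: (385.6+185.7)/2 × 3 = 856.95
  [5.5→8.5]: (185.7+87.0)/2 × 3 = 409.05
  [8.5→10.5]: (87.0+52.4)/2 × 2 = 139.4
  Sum = 2210.625 µg/L·h
F = (AUC_ev/D_ev)/(AUC_iv/D_iv) = (2210.625/75)/(4840/50) = 29.475/96.8 = 0.3045

F = 0.30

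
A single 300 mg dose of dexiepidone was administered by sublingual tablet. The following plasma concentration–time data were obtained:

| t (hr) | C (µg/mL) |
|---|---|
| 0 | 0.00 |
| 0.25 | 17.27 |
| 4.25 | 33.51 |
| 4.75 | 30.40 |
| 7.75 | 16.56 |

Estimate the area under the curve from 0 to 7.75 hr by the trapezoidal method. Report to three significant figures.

AUC = 190 µg/mL·hr

Trapezoidal AUC_0→7.75:
  [0→0.25]: (0.00+17.27)/2 × 0.25 = 2.15875
  [0.25→4.25]: (17.27+33.51)/2 × 4 = 101.56
  [4.25→4.75]: (33.51+30.40)/2 × 0.5 = 15.9775
  [4.75→7.75]: (30.40+16.56)/2 × 3 = 70.44
  Sum = 190.13625 µg/mL·hr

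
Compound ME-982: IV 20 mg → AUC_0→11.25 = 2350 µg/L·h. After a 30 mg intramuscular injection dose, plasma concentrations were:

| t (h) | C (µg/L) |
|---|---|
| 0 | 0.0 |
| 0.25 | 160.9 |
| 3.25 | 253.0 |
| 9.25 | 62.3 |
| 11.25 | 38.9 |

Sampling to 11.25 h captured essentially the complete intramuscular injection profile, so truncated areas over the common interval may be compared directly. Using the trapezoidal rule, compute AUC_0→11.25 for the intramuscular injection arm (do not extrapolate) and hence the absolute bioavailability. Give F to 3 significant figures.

Trapezoidal AUC_0→11.25 (intramuscular injection):
  [0→0.25]: (0.0+160.9)/2 × 0.25 = 20.1125
  [0.25→3.25]: (160.9+253.0)/2 × 3 = 620.85
  [3.25→9.25]: (253.0+62.3)/2 × 6 = 945.9
  [9.25→11.25]: (62.3+38.9)/2 × 2 = 101.2
  Sum = 1688.0625 µg/L·h
F = (AUC_ev/D_ev)/(AUC_iv/D_iv) = (1688.0625/30)/(2350/20) = 56.26875/117.5 = 0.4789

F = 0.479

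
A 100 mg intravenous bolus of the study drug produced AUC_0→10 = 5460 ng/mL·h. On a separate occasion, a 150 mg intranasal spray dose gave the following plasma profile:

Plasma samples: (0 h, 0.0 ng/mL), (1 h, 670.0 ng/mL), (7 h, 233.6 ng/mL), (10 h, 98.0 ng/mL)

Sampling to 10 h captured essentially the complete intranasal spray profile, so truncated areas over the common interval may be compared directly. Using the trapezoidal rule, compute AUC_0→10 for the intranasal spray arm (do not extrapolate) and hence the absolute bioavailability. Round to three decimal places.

Trapezoidal AUC_0→10 (intranasal spray):
  [0→1]: (0.0+670.0)/2 × 1 = 335.0
  [1→7]: (670.0+233.6)/2 × 6 = 2710.8
  [7→10]: (233.6+98.0)/2 × 3 = 497.4
  Sum = 3543.2 ng/mL·h
F = (AUC_ev/D_ev)/(AUC_iv/D_iv) = (3543.2/150)/(5460/100) = 23.6213/54.6 = 0.4326

F = 0.433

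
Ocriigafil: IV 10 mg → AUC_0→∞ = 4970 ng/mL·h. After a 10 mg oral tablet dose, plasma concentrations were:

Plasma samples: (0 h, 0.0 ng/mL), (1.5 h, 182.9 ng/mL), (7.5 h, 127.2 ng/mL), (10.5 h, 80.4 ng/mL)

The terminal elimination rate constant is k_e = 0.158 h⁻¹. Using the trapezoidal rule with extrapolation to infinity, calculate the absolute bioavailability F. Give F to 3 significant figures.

F = 0.380

Trapezoidal AUC_0→10.5 (oral tablet):
  [0→1.5]: (0.0+182.9)/2 × 1.5 = 137.175
  [1.5→7.5]: (182.9+127.2)/2 × 6 = 930.3
  [7.5→10.5]: (127.2+80.4)/2 × 3 = 311.4
  Sum = 1378.875 ng/mL·h
Tail: C_last/k_e = 80.4/0.158 = 508.861
AUC_0→∞ (oral tablet) = 1378.875 + 508.861 = 1887.736 ng/mL·h
F = (AUC_ev/D_ev)/(AUC_iv/D_iv) = (1887.736/10)/(4970/10) = 188.7736/497 = 0.3798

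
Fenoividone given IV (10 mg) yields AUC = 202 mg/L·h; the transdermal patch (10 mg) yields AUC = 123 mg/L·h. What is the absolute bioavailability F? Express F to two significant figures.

F = 0.61

F = (AUC_ev / D_ev) / (AUC_iv / D_iv)
  = (123/10) / (202/10)
  = 12.3 / 20.2 = 0.6089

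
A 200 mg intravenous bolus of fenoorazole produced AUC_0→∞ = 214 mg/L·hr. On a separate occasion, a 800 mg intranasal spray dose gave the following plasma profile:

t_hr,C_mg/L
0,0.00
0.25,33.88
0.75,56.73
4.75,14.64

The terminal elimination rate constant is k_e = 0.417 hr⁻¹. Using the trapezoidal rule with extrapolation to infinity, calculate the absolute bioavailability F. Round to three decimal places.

F = 0.239

Trapezoidal AUC_0→4.75 (intranasal spray):
  [0→0.25]: (0.00+33.88)/2 × 0.25 = 4.235
  [0.25→0.75]: (33.88+56.73)/2 × 0.5 = 22.6525
  [0.75→4.75]: (56.73+14.64)/2 × 4 = 142.74
  Sum = 169.6275 mg/L·hr
Tail: C_last/k_e = 14.64/0.417 = 35.108
AUC_0→∞ (intranasal spray) = 169.6275 + 35.108 = 204.7355 mg/L·hr
F = (AUC_ev/D_ev)/(AUC_iv/D_iv) = (204.7355/800)/(214/200) = 0.255919/1.07 = 0.2392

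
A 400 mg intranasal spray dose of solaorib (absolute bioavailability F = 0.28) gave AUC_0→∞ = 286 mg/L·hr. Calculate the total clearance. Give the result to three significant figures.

CL = 0.392 L/hr

CL = F × Dose / AUC_0→∞
   = 0.28 × 400 / 286 = 0.391608 L/hr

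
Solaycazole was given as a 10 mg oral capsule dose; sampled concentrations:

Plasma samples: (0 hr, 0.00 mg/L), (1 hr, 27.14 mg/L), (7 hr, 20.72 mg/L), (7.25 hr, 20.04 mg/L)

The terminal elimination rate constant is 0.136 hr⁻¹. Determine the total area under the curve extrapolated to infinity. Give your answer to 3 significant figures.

AUC = 310 mg/L·hr

Trapezoidal AUC_0→7.25:
  [0→1]: (0.00+27.14)/2 × 1 = 13.57
  [1→7]: (27.14+20.72)/2 × 6 = 143.58
  [7→7.25]: (20.72+20.04)/2 × 0.25 = 5.095
  Sum = 162.245 mg/L·hr
Extrapolated tail: C_last / k_e = 20.04 / 0.136 = 147.353
AUC_0→∞ = 162.245 + 147.353 = 309.598 mg/L·hr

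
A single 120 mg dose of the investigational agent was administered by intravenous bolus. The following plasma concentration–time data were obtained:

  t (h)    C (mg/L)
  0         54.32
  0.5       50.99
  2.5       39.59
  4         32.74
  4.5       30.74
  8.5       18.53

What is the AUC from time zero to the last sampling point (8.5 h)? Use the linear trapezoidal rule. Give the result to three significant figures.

Trapezoidal AUC_0→8.5:
  [0→0.5]: (54.32+50.99)/2 × 0.5 = 26.3275
  [0.5→2.5]: (50.99+39.59)/2 × 2 = 90.58
  [2.5→4]: (39.59+32.74)/2 × 1.5 = 54.2475
  [4→4.5]: (32.74+30.74)/2 × 0.5 = 15.87
  [4.5→8.5]: (30.74+18.53)/2 × 4 = 98.54
  Sum = 285.565 mg/L·h

AUC = 286 mg/L·h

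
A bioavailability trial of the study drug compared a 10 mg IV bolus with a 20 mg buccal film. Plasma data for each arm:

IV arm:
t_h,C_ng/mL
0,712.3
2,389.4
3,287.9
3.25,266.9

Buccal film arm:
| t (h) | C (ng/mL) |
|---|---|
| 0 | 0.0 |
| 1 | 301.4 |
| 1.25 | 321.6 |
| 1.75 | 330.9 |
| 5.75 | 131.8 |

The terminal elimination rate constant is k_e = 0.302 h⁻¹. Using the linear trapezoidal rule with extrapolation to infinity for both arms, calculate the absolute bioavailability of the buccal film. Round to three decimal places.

Trapezoidal AUC_0→3.25 (IV):
  [0→2]: (712.3+389.4)/2 × 2 = 1101.7
  [2→3]: (389.4+287.9)/2 × 1 = 338.65
  [3→3.25]: (287.9+266.9)/2 × 0.25 = 69.35
  Sum = 1509.7 ng/mL·h
IV tail: 266.9/0.302 = 883.775; AUC_iv,0→∞ = 1509.7 + 883.775 = 2393.475 ng/mL·h
Trapezoidal AUC_0→5.75 (buccal film):
  [0→1]: (0.0+301.4)/2 × 1 = 150.7
  [1→1.25]: (301.4+321.6)/2 × 0.25 = 77.875
  [1.25→1.75]: (321.6+330.9)/2 × 0.5 = 163.125
  [1.75→5.75]: (330.9+131.8)/2 × 4 = 925.4
  Sum = 1317.1 ng/mL·h
buccal film tail: 131.8/0.302 = 436.424; AUC_ev,0→∞ = 1317.1 + 436.424 = 1753.524 ng/mL·h
F = (AUC_ev/D_ev)/(AUC_iv/D_iv) = (1753.524/20)/(2393.475/10) = 87.6762/239.3475 = 0.3663

F = 0.366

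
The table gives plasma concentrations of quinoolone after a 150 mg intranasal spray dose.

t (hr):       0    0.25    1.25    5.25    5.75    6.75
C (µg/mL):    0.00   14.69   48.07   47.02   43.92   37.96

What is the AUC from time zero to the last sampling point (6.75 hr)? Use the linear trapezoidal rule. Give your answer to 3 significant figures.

Trapezoidal AUC_0→6.75:
  [0→0.25]: (0.00+14.69)/2 × 0.25 = 1.83625
  [0.25→1.25]: (14.69+48.07)/2 × 1 = 31.38
  [1.25→5.25]: (48.07+47.02)/2 × 4 = 190.18
  [5.25→5.75]: (47.02+43.92)/2 × 0.5 = 22.735
  [5.75→6.75]: (43.92+37.96)/2 × 1 = 40.94
  Sum = 287.07125 µg/mL·hr

AUC = 287 µg/mL·hr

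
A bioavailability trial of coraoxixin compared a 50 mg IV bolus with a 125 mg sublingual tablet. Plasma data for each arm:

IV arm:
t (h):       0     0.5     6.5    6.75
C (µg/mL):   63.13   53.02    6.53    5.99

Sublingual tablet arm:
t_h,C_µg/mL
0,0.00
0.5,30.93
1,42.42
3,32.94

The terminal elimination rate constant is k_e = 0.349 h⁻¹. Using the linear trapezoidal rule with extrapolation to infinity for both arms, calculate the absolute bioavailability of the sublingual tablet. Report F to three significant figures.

F = 0.346

Trapezoidal AUC_0→6.75 (IV):
  [0→0.5]: (63.13+53.02)/2 × 0.5 = 29.0375
  [0.5→6.5]: (53.02+6.53)/2 × 6 = 178.65
  [6.5→6.75]: (6.53+5.99)/2 × 0.25 = 1.565
  Sum = 209.2525 µg/mL·h
IV tail: 5.99/0.349 = 17.163; AUC_iv,0→∞ = 209.2525 + 17.163 = 226.4155 µg/mL·h
Trapezoidal AUC_0→3 (sublingual tablet):
  [0→0.5]: (0.00+30.93)/2 × 0.5 = 7.7325
  [0.5→1]: (30.93+42.42)/2 × 0.5 = 18.3375
  [1→3]: (42.42+32.94)/2 × 2 = 75.36
  Sum = 101.43 µg/mL·h
sublingual tablet tail: 32.94/0.349 = 94.384; AUC_ev,0→∞ = 101.43 + 94.384 = 195.814 µg/mL·h
F = (AUC_ev/D_ev)/(AUC_iv/D_iv) = (195.814/125)/(226.4155/50) = 1.566512/4.52831 = 0.3459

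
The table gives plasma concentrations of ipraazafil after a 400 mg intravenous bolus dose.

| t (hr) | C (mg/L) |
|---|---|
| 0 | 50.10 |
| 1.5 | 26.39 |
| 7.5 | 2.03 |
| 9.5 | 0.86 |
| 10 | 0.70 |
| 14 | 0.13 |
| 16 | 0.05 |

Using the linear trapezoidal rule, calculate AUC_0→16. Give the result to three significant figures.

Trapezoidal AUC_0→16:
  [0→1.5]: (50.10+26.39)/2 × 1.5 = 57.3675
  [1.5→7.5]: (26.39+2.03)/2 × 6 = 85.26
  [7.5→9.5]: (2.03+0.86)/2 × 2 = 2.89
  [9.5→10]: (0.86+0.70)/2 × 0.5 = 0.39
  [10→14]: (0.70+0.13)/2 × 4 = 1.66
  [14→16]: (0.13+0.05)/2 × 2 = 0.18
  Sum = 147.7475 mg/L·hr

AUC = 148 mg/L·hr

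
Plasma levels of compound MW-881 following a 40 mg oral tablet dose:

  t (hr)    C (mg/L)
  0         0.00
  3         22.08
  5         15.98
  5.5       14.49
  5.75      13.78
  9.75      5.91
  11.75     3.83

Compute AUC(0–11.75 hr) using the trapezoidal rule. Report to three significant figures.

Trapezoidal AUC_0→11.75:
  [0→3]: (0.00+22.08)/2 × 3 = 33.12
  [3→5]: (22.08+15.98)/2 × 2 = 38.06
  [5→5.5]: (15.98+14.49)/2 × 0.5 = 7.6175
  [5.5→5.75]: (14.49+13.78)/2 × 0.25 = 3.53375
  [5.75→9.75]: (13.78+5.91)/2 × 4 = 39.38
  [9.75→11.75]: (5.91+3.83)/2 × 2 = 9.74
  Sum = 131.45125 mg/L·hr

AUC = 131 mg/L·hr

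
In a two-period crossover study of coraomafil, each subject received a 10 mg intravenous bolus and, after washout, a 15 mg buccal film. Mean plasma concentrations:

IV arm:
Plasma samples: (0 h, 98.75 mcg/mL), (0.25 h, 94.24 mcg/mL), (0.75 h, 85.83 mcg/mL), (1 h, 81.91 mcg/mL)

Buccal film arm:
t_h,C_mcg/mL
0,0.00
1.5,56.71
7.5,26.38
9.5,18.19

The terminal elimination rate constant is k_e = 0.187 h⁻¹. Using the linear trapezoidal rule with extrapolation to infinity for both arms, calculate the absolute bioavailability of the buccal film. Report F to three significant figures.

F = 0.547

Trapezoidal AUC_0→1 (IV):
  [0→0.25]: (98.75+94.24)/2 × 0.25 = 24.12375
  [0.25→0.75]: (94.24+85.83)/2 × 0.5 = 45.0175
  [0.75→1]: (85.83+81.91)/2 × 0.25 = 20.9675
  Sum = 90.10875 mcg/mL·h
IV tail: 81.91/0.187 = 438.021; AUC_iv,0→∞ = 90.10875 + 438.021 = 528.12975 mcg/mL·h
Trapezoidal AUC_0→9.5 (buccal film):
  [0→1.5]: (0.00+56.71)/2 × 1.5 = 42.5325
  [1.5→7.5]: (56.71+26.38)/2 × 6 = 249.27
  [7.5→9.5]: (26.38+18.19)/2 × 2 = 44.57
  Sum = 336.3725 mcg/mL·h
buccal film tail: 18.19/0.187 = 97.273; AUC_ev,0→∞ = 336.3725 + 97.273 = 433.6455 mcg/mL·h
F = (AUC_ev/D_ev)/(AUC_iv/D_iv) = (433.6455/15)/(528.12975/10) = 28.9097/52.812975 = 0.5474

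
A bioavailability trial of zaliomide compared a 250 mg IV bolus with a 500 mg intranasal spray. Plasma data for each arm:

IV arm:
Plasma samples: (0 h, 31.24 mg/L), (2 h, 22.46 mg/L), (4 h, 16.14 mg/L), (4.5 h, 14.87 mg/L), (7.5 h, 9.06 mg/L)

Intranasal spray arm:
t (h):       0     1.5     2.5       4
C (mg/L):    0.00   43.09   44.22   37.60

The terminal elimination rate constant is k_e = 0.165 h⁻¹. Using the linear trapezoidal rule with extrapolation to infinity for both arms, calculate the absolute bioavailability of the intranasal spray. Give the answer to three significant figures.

F = 0.957

Trapezoidal AUC_0→7.5 (IV):
  [0→2]: (31.24+22.46)/2 × 2 = 53.7
  [2→4]: (22.46+16.14)/2 × 2 = 38.6
  [4→4.5]: (16.14+14.87)/2 × 0.5 = 7.7525
  [4.5→7.5]: (14.87+9.06)/2 × 3 = 35.895
  Sum = 135.9475 mg/L·h
IV tail: 9.06/0.165 = 54.909; AUC_iv,0→∞ = 135.9475 + 54.909 = 190.8565 mg/L·h
Trapezoidal AUC_0→4 (intranasal spray):
  [0→1.5]: (0.00+43.09)/2 × 1.5 = 32.3175
  [1.5→2.5]: (43.09+44.22)/2 × 1 = 43.655
  [2.5→4]: (44.22+37.60)/2 × 1.5 = 61.365
  Sum = 137.3375 mg/L·h
intranasal spray tail: 37.60/0.165 = 227.879; AUC_ev,0→∞ = 137.3375 + 227.879 = 365.2165 mg/L·h
F = (AUC_ev/D_ev)/(AUC_iv/D_iv) = (365.2165/500)/(190.8565/250) = 0.730433/0.763426 = 0.9568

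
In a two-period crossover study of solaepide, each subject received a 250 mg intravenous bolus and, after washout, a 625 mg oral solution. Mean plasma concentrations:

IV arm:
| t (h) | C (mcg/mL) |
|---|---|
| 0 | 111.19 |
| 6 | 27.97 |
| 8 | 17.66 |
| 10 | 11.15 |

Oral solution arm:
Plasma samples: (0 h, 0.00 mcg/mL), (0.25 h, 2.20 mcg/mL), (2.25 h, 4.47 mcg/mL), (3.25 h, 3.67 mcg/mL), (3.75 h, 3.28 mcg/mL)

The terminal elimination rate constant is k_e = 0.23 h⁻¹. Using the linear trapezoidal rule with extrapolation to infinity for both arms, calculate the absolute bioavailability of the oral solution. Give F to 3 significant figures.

Trapezoidal AUC_0→10 (IV):
  [0→6]: (111.19+27.97)/2 × 6 = 417.48
  [6→8]: (27.97+17.66)/2 × 2 = 45.63
  [8→10]: (17.66+11.15)/2 × 2 = 28.81
  Sum = 491.92 mcg/mL·h
IV tail: 11.15/0.23 = 48.478; AUC_iv,0→∞ = 491.92 + 48.478 = 540.398 mcg/mL·h
Trapezoidal AUC_0→3.75 (oral solution):
  [0→0.25]: (0.00+2.20)/2 × 0.25 = 0.275
  [0.25→2.25]: (2.20+4.47)/2 × 2 = 6.67
  [2.25→3.25]: (4.47+3.67)/2 × 1 = 4.07
  [3.25→3.75]: (3.67+3.28)/2 × 0.5 = 1.7375
  Sum = 12.7525 mcg/mL·h
oral solution tail: 3.28/0.23 = 14.261; AUC_ev,0→∞ = 12.7525 + 14.261 = 27.0135 mcg/mL·h
F = (AUC_ev/D_ev)/(AUC_iv/D_iv) = (27.0135/625)/(540.398/250) = 0.0432216/2.161592 = 0.0200

F = 0.0200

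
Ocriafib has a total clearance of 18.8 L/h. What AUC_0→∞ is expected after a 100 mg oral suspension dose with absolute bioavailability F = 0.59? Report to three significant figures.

AUC_0→∞ = F × Dose / CL
        = 0.59 × 100 / 18.8 = 3.1383 mg/L·h

AUC = 3.14 mg/L·h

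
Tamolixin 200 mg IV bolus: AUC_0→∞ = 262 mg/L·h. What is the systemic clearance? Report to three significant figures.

CL = 0.763 L/h

CL = Dose_iv / AUC_0→∞
   = 200 / 262 = 0.763359 L/h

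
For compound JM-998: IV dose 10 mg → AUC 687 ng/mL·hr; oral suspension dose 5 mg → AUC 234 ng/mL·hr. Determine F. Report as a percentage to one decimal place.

F = 68.1%

F = (AUC_ev / D_ev) / (AUC_iv / D_iv)
  = (234/5) / (687/10)
  = 46.8 / 68.7 = 0.6812
  = 68.12%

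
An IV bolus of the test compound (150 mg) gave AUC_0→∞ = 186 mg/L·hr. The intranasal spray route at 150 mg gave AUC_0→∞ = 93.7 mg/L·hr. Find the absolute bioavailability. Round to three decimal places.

F = 0.504

F = (AUC_ev / D_ev) / (AUC_iv / D_iv)
  = (93.7/150) / (186/150)
  = 0.624667 / 1.24 = 0.5038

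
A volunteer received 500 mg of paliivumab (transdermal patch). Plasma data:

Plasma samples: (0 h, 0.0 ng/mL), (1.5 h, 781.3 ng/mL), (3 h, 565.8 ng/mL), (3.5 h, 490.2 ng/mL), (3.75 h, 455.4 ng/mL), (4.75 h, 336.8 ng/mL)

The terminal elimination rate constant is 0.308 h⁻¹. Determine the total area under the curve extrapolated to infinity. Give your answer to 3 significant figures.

AUC = 3470 ng/mL·h

Trapezoidal AUC_0→4.75:
  [0→1.5]: (0.0+781.3)/2 × 1.5 = 585.975
  [1.5→3]: (781.3+565.8)/2 × 1.5 = 1010.325
  [3→3.5]: (565.8+490.2)/2 × 0.5 = 264.0
  [3.5→3.75]: (490.2+455.4)/2 × 0.25 = 118.2
  [3.75→4.75]: (455.4+336.8)/2 × 1 = 396.1
  Sum = 2374.6 ng/mL·h
Extrapolated tail: C_last / k_e = 336.8 / 0.308 = 1093.506
AUC_0→∞ = 2374.6 + 1093.506 = 3468.106 ng/mL·h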